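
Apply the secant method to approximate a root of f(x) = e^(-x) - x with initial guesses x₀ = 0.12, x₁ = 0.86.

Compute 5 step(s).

f(x) = e^(-x) - x
x₀ = 0.12, x₁ = 0.86

Secant formula: x_{n+1} = x_n - f(x_n)(x_n - x_{n-1})/(f(x_n) - f(x_{n-1}))

Iteration 1:
  f(0.120000) = 0.766920
  f(0.860000) = -0.436838
  x_2 = 0.860000 - (-0.436838)×(0.860000 - 0.120000)/(-0.436838 - 0.766920)
       = 0.591458
Iteration 2:
  f(0.860000) = -0.436838
  f(0.591458) = -0.037938
  x_3 = 0.591458 - (-0.037938)×(0.591458 - 0.860000)/(-0.037938 - (-0.436838))
       = 0.565918
Iteration 3:
  f(0.591458) = -0.037938
  f(0.565918) = 0.001921
  x_4 = 0.565918 - 0.001921×(0.565918 - 0.591458)/(0.001921 - (-0.037938))
       = 0.567149
Iteration 4:
  f(0.565918) = 0.001921
  f(0.567149) = -0.000008
  x_5 = 0.567149 - (-0.000008)×(0.567149 - 0.565918)/(-0.000008 - 0.001921)
       = 0.567143
Iteration 5:
  f(0.567149) = -0.000008
  f(0.567143) = 0.000000
  x_6 = 0.567143 - 0.000000×(0.567143 - 0.567149)/(0.000000 - (-0.000008))
       = 0.567143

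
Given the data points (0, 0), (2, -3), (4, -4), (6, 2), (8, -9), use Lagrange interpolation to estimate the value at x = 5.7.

Lagrange interpolation formula:
P(x) = Σ yᵢ × Lᵢ(x)
where Lᵢ(x) = Π_{j≠i} (x - xⱼ)/(xᵢ - xⱼ)

L_0(5.7) = (5.7 - 2)/(0 - 2) × (5.7 - 4)/(0 - 4) × (5.7 - 6)/(0 - 6) × (5.7 - 8)/(0 - 8) = 0.011302
L_1(5.7) = (5.7 - 0)/(2 - 0) × (5.7 - 4)/(2 - 4) × (5.7 - 6)/(2 - 6) × (5.7 - 8)/(2 - 8) = -0.069647
L_2(5.7) = (5.7 - 0)/(4 - 0) × (5.7 - 2)/(4 - 2) × (5.7 - 6)/(4 - 6) × (5.7 - 8)/(4 - 8) = 0.227377
L_3(5.7) = (5.7 - 0)/(6 - 0) × (5.7 - 2)/(6 - 2) × (5.7 - 4)/(6 - 4) × (5.7 - 8)/(6 - 8) = 0.858978
L_4(5.7) = (5.7 - 0)/(8 - 0) × (5.7 - 2)/(8 - 2) × (5.7 - 4)/(8 - 4) × (5.7 - 6)/(8 - 6) = -0.028010

P(5.7) = 0×L_0(5.7) + (-3)×L_1(5.7) + (-4)×L_2(5.7) + 2×L_3(5.7) + (-9)×L_4(5.7)
P(5.7) = 1.269482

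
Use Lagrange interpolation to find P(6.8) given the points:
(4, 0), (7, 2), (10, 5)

Lagrange interpolation formula:
P(x) = Σ yᵢ × Lᵢ(x)
where Lᵢ(x) = Π_{j≠i} (x - xⱼ)/(xᵢ - xⱼ)

L_0(6.8) = (6.8 - 7)/(4 - 7) × (6.8 - 10)/(4 - 10) = 0.035556
L_1(6.8) = (6.8 - 4)/(7 - 4) × (6.8 - 10)/(7 - 10) = 0.995556
L_2(6.8) = (6.8 - 4)/(10 - 4) × (6.8 - 7)/(10 - 7) = -0.031111

P(6.8) = 0×L_0(6.8) + 2×L_1(6.8) + 5×L_2(6.8)
P(6.8) = 1.835556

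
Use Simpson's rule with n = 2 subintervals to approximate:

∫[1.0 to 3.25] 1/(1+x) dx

f(x) = 1/(1+x)
a = 1.0, b = 3.25, n = 2
h = (b - a)/n = 1.125000

Simpson's rule: (h/3)[f(x₀) + 4f(x₁) + 2f(x₂) + ... + f(xₙ)]

x_0 = 1.0000, f(x_0) = 0.500000, coefficient = 1
x_1 = 2.1250, f(x_1) = 0.320000, coefficient = 4
x_2 = 3.2500, f(x_2) = 0.235294, coefficient = 1

I ≈ (1.125000/3) × 2.015294 = 0.755735
Exact value: 0.753772
Error: 0.001963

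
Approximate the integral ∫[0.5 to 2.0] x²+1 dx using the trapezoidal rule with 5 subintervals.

f(x) = x²+1
a = 0.5, b = 2.0, n = 5
h = (b - a)/n = 0.300000

Trapezoidal rule: (h/2)[f(x₀) + 2f(x₁) + 2f(x₂) + ... + f(xₙ)]

x_0 = 0.5000, f(x_0) = 1.250000, coefficient = 1
x_1 = 0.8000, f(x_1) = 1.640000, coefficient = 2
x_2 = 1.1000, f(x_2) = 2.210000, coefficient = 2
x_3 = 1.4000, f(x_3) = 2.960000, coefficient = 2
x_4 = 1.7000, f(x_4) = 3.890000, coefficient = 2
x_5 = 2.0000, f(x_5) = 5.000000, coefficient = 1

I ≈ (0.300000/2) × 27.650000 = 4.147500
Exact value: 4.125000
Error: 0.022500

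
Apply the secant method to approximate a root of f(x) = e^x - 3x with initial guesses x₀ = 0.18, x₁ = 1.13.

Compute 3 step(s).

f(x) = e^x - 3x
x₀ = 0.18, x₁ = 1.13

Secant formula: x_{n+1} = x_n - f(x_n)(x_n - x_{n-1})/(f(x_n) - f(x_{n-1}))

Iteration 1:
  f(0.180000) = 0.657217
  f(1.130000) = -0.294343
  x_2 = 1.130000 - (-0.294343)×(1.130000 - 0.180000)/(-0.294343 - 0.657217)
       = 0.836139
Iteration 2:
  f(1.130000) = -0.294343
  f(0.836139) = -0.200976
  x_3 = 0.836139 - (-0.200976)×(0.836139 - 1.130000)/(-0.200976 - (-0.294343))
       = 0.203592
Iteration 3:
  f(0.836139) = -0.200976
  f(0.203592) = 0.615023
  x_4 = 0.203592 - 0.615023×(0.203592 - 0.836139)/(0.615023 - (-0.200976))
       = 0.680346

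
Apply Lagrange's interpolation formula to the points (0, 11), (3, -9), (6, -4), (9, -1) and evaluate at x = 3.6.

Lagrange interpolation formula:
P(x) = Σ yᵢ × Lᵢ(x)
where Lᵢ(x) = Π_{j≠i} (x - xⱼ)/(xᵢ - xⱼ)

L_0(3.6) = (3.6 - 3)/(0 - 3) × (3.6 - 6)/(0 - 6) × (3.6 - 9)/(0 - 9) = -0.048000
L_1(3.6) = (3.6 - 0)/(3 - 0) × (3.6 - 6)/(3 - 6) × (3.6 - 9)/(3 - 9) = 0.864000
L_2(3.6) = (3.6 - 0)/(6 - 0) × (3.6 - 3)/(6 - 3) × (3.6 - 9)/(6 - 9) = 0.216000
L_3(3.6) = (3.6 - 0)/(9 - 0) × (3.6 - 3)/(9 - 3) × (3.6 - 6)/(9 - 6) = -0.032000

P(3.6) = 11×L_0(3.6) + (-9)×L_1(3.6) + (-4)×L_2(3.6) + (-1)×L_3(3.6)
P(3.6) = -9.136000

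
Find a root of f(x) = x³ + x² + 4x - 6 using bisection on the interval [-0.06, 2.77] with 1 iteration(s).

f(x) = x³ + x² + 4x - 6
Initial interval: [-0.06, 2.77]

Iteration 1:
  c_1 = (-0.060000 + 2.770000)/2 = 1.355000
  f(c_1) = f(1.355000) = 3.743839
  f(a) × f(c) < 0, new interval: [-0.060000, 1.355000]

After 1 iteration(s), the approximation is c_1 = 1.355000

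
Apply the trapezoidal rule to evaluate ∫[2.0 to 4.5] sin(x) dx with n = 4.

f(x) = sin(x)
a = 2.0, b = 4.5, n = 4
h = (b - a)/n = 0.625000

Trapezoidal rule: (h/2)[f(x₀) + 2f(x₁) + 2f(x₂) + ... + f(xₙ)]

x_0 = 2.0000, f(x_0) = 0.909297, coefficient = 1
x_1 = 2.6250, f(x_1) = 0.493920, coefficient = 2
x_2 = 3.2500, f(x_2) = -0.108195, coefficient = 2
x_3 = 3.8750, f(x_3) = -0.669405, coefficient = 2
x_4 = 4.5000, f(x_4) = -0.977530, coefficient = 1

I ≈ (0.625000/2) × -0.635592 = -0.198623
Exact value: -0.205351
Error: 0.006729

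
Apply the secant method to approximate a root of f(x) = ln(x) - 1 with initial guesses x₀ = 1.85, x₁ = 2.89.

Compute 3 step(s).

f(x) = ln(x) - 1
x₀ = 1.85, x₁ = 2.89

Secant formula: x_{n+1} = x_n - f(x_n)(x_n - x_{n-1})/(f(x_n) - f(x_{n-1}))

Iteration 1:
  f(1.850000) = -0.384814
  f(2.890000) = 0.061257
  x_2 = 2.890000 - 0.061257×(2.890000 - 1.850000)/(0.061257 - (-0.384814))
       = 2.747182
Iteration 2:
  f(2.890000) = 0.061257
  f(2.747182) = 0.010576
  x_3 = 2.747182 - 0.010576×(2.747182 - 2.890000)/(0.010576 - 0.061257)
       = 2.717380
Iteration 3:
  f(2.747182) = 0.010576
  f(2.717380) = -0.000332
  x_4 = 2.717380 - (-0.000332)×(2.717380 - 2.747182)/(-0.000332 - 0.010576)
       = 2.718287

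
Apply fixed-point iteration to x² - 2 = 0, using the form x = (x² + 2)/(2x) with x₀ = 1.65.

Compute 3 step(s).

Equation: x² - 2 = 0
Fixed-point form: x = (x² + 2)/(2x)
x₀ = 1.65

x_1 = g(1.650000) = 1.431061
x_2 = g(1.431061) = 1.414313
x_3 = g(1.414313) = 1.414214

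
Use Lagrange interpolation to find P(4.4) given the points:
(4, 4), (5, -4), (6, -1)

Lagrange interpolation formula:
P(x) = Σ yᵢ × Lᵢ(x)
where Lᵢ(x) = Π_{j≠i} (x - xⱼ)/(xᵢ - xⱼ)

L_0(4.4) = (4.4 - 5)/(4 - 5) × (4.4 - 6)/(4 - 6) = 0.480000
L_1(4.4) = (4.4 - 4)/(5 - 4) × (4.4 - 6)/(5 - 6) = 0.640000
L_2(4.4) = (4.4 - 4)/(6 - 4) × (4.4 - 5)/(6 - 5) = -0.120000

P(4.4) = 4×L_0(4.4) + (-4)×L_1(4.4) + (-1)×L_2(4.4)
P(4.4) = -0.520000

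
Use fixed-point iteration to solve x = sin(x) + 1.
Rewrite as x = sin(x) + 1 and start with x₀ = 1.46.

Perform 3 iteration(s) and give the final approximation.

Equation: x = sin(x) + 1
Fixed-point form: x = sin(x) + 1
x₀ = 1.46

x_1 = g(1.460000) = 1.993868
x_2 = g(1.993868) = 1.911832
x_3 = g(1.911832) = 1.942409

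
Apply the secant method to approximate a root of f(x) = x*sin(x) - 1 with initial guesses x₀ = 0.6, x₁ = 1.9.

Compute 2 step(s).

f(x) = x*sin(x) - 1
x₀ = 0.6, x₁ = 1.9

Secant formula: x_{n+1} = x_n - f(x_n)(x_n - x_{n-1})/(f(x_n) - f(x_{n-1}))

Iteration 1:
  f(0.600000) = -0.661215
  f(1.900000) = 0.797970
  x_2 = 1.900000 - 0.797970×(1.900000 - 0.600000)/(0.797970 - (-0.661215))
       = 1.189082
Iteration 2:
  f(1.900000) = 0.797970
  f(1.189082) = 0.103500
  x_3 = 1.189082 - 0.103500×(1.189082 - 1.900000)/(0.103500 - 0.797970)
       = 1.083130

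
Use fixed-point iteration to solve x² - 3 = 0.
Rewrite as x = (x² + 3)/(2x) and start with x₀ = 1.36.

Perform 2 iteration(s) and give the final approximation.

Equation: x² - 3 = 0
Fixed-point form: x = (x² + 3)/(2x)
x₀ = 1.36

x_1 = g(1.360000) = 1.782941
x_2 = g(1.782941) = 1.732777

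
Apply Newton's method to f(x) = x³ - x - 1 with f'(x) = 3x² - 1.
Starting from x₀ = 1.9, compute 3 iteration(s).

f(x) = x³ - x - 1
f'(x) = 3x² - 1
x₀ = 1.9

Newton-Raphson formula: x_{n+1} = x_n - f(x_n)/f'(x_n)

Iteration 1:
  f(1.900000) = 3.959000
  f'(1.900000) = 9.830000
  x_1 = 1.900000 - 3.959000/9.830000 = 1.497253
Iteration 2:
  f(1.497253) = 0.859240
  f'(1.497253) = 5.725302
  x_2 = 1.497253 - 0.859240/5.725302 = 1.347176
Iteration 3:
  f(1.347176) = 0.097789
  f'(1.347176) = 4.444646
  x_3 = 1.347176 - 0.097789/4.444646 = 1.325174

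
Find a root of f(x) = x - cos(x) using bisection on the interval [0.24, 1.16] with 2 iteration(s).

f(x) = x - cos(x)
Initial interval: [0.24, 1.16]

Iteration 1:
  c_1 = (0.240000 + 1.160000)/2 = 0.700000
  f(c_1) = f(0.700000) = -0.064842
  f(a) × f(c) ≥ 0, new interval: [0.700000, 1.160000]
Iteration 2:
  c_2 = (0.700000 + 1.160000)/2 = 0.930000
  f(c_2) = f(0.930000) = 0.332166
  f(a) × f(c) < 0, new interval: [0.700000, 0.930000]

After 2 iteration(s), the approximation is c_2 = 0.930000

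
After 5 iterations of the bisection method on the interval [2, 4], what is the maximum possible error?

Bisection error bound: |error| ≤ (b-a)/2^n
|error| ≤ (4 - 2)/2^5 = 2/2^5
|error| ≤ 0.0625000000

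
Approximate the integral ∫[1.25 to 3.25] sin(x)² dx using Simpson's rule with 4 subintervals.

f(x) = sin(x)²
a = 1.25, b = 3.25, n = 4
h = (b - a)/n = 0.500000

Simpson's rule: (h/3)[f(x₀) + 4f(x₁) + 2f(x₂) + ... + f(xₙ)]

x_0 = 1.2500, f(x_0) = 0.900572, coefficient = 1
x_1 = 1.7500, f(x_1) = 0.968228, coefficient = 4
x_2 = 2.2500, f(x_2) = 0.605398, coefficient = 2
x_3 = 2.7500, f(x_3) = 0.145665, coefficient = 4
x_4 = 3.2500, f(x_4) = 0.011706, coefficient = 1

I ≈ (0.500000/3) × 6.578648 = 1.096441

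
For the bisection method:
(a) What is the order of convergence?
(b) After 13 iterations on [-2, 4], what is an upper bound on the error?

(a) Bisection has linear (order 1) convergence; the error is halved each step.

(b) Error bound = (b-a)/2^n = (4 - (-2))/2^{13}
    = 6/2^{13}

(a) 1 (linear); (b) error ≤ 7.32e-04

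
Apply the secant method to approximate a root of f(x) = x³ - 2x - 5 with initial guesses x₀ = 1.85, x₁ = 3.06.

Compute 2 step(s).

f(x) = x³ - 2x - 5
x₀ = 1.85, x₁ = 3.06

Secant formula: x_{n+1} = x_n - f(x_n)(x_n - x_{n-1})/(f(x_n) - f(x_{n-1}))

Iteration 1:
  f(1.850000) = -2.368375
  f(3.060000) = 17.532616
  x_2 = 3.060000 - 17.532616×(3.060000 - 1.850000)/(17.532616 - (-2.368375))
       = 1.994000
Iteration 2:
  f(3.060000) = 17.532616
  f(1.994000) = -1.059789
  x_3 = 1.994000 - (-1.059789)×(1.994000 - 3.060000)/(-1.059789 - 17.532616)
       = 2.054763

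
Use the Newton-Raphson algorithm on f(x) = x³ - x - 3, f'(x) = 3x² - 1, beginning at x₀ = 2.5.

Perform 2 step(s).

f(x) = x³ - x - 3
f'(x) = 3x² - 1
x₀ = 2.5

Newton-Raphson formula: x_{n+1} = x_n - f(x_n)/f'(x_n)

Iteration 1:
  f(2.500000) = 10.125000
  f'(2.500000) = 17.750000
  x_1 = 2.500000 - 10.125000/17.750000 = 1.929577
Iteration 2:
  f(1.929577) = 2.254759
  f'(1.929577) = 10.169808
  x_2 = 1.929577 - 2.254759/10.169808 = 1.707866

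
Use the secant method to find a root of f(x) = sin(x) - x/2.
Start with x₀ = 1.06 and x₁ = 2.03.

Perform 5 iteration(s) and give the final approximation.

f(x) = sin(x) - x/2
x₀ = 1.06, x₁ = 2.03

Secant formula: x_{n+1} = x_n - f(x_n)(x_n - x_{n-1})/(f(x_n) - f(x_{n-1}))

Iteration 1:
  f(1.060000) = 0.342355
  f(2.030000) = -0.118594
  x_2 = 2.030000 - (-0.118594)×(2.030000 - 1.060000)/(-0.118594 - 0.342355)
       = 1.780436
Iteration 2:
  f(2.030000) = -0.118594
  f(1.780436) = 0.087888
  x_3 = 1.780436 - 0.087888×(1.780436 - 2.030000)/(0.087888 - (-0.118594))
       = 1.886661
Iteration 3:
  f(1.780436) = 0.087888
  f(1.886661) = 0.007197
  x_4 = 1.886661 - 0.007197×(1.886661 - 1.780436)/(0.007197 - 0.087888)
       = 1.896136
Iteration 4:
  f(1.886661) = 0.007197
  f(1.896136) = -0.000526
  x_5 = 1.896136 - (-0.000526)×(1.896136 - 1.886661)/(-0.000526 - 0.007197)
       = 1.895491
Iteration 5:
  f(1.896136) = -0.000526
  f(1.895491) = 0.000003
  x_6 = 1.895491 - 0.000003×(1.895491 - 1.896136)/(0.000003 - (-0.000526))
       = 1.895494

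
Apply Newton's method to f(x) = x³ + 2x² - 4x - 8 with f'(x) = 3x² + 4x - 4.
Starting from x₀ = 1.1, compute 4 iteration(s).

f(x) = x³ + 2x² - 4x - 8
f'(x) = 3x² + 4x - 4
x₀ = 1.1

Newton-Raphson formula: x_{n+1} = x_n - f(x_n)/f'(x_n)

Iteration 1:
  f(1.100000) = -8.649000
  f'(1.100000) = 4.030000
  x_1 = 1.100000 - (-8.649000)/4.030000 = 3.246154
Iteration 2:
  f(3.246154) = 34.296808
  f'(3.246154) = 40.597160
  x_2 = 3.246154 - 34.296808/40.597160 = 2.401346
Iteration 3:
  f(2.401346) = 7.774808
  f'(2.401346) = 22.904768
  x_3 = 2.401346 - 7.774808/22.904768 = 2.061905
Iteration 4:
  f(2.061905) = 1.021378
  f'(2.061905) = 17.001980
  x_4 = 2.061905 - 1.021378/17.001980 = 2.001831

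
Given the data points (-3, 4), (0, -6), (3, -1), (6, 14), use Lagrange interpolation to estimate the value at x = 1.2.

Lagrange interpolation formula:
P(x) = Σ yᵢ × Lᵢ(x)
where Lᵢ(x) = Π_{j≠i} (x - xⱼ)/(xᵢ - xⱼ)

L_0(1.2) = (1.2 - 0)/(-3 - 0) × (1.2 - 3)/(-3 - 3) × (1.2 - 6)/(-3 - 6) = -0.064000
L_1(1.2) = (1.2 - (-3))/(0 - (-3)) × (1.2 - 3)/(0 - 3) × (1.2 - 6)/(0 - 6) = 0.672000
L_2(1.2) = (1.2 - (-3))/(3 - (-3)) × (1.2 - 0)/(3 - 0) × (1.2 - 6)/(3 - 6) = 0.448000
L_3(1.2) = (1.2 - (-3))/(6 - (-3)) × (1.2 - 0)/(6 - 0) × (1.2 - 3)/(6 - 3) = -0.056000

P(1.2) = 4×L_0(1.2) + (-6)×L_1(1.2) + (-1)×L_2(1.2) + 14×L_3(1.2)
P(1.2) = -5.520000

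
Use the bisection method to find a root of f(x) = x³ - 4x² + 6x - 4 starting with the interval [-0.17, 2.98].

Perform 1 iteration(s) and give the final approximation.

f(x) = x³ - 4x² + 6x - 4
Initial interval: [-0.17, 2.98]

Iteration 1:
  c_1 = (-0.170000 + 2.980000)/2 = 1.405000
  f(c_1) = f(1.405000) = -0.692595
  f(a) × f(c) ≥ 0, new interval: [1.405000, 2.980000]

After 1 iteration(s), the approximation is c_1 = 1.405000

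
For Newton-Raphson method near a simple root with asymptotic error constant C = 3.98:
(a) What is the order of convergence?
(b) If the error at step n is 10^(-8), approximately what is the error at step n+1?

(a) Newton-Raphson has quadratic (order 2) convergence near simple roots.
    This means |e_{n+1}| ≈ C|e_n|².

(b) With |e_n| = 10^(-8) and C = 3.98:
    |e_{n+1}| ≈ 3.98 × (10^(-8))² = 3.98 × 10^(-16)

(a) 2 (quadratic); (b) |e_{n+1}| ≈ 3.980e-16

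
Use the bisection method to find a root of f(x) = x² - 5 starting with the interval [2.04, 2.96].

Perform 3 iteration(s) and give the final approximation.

f(x) = x² - 5
Initial interval: [2.04, 2.96]

Iteration 1:
  c_1 = (2.040000 + 2.960000)/2 = 2.500000
  f(c_1) = f(2.500000) = 1.250000
  f(a) × f(c) < 0, new interval: [2.040000, 2.500000]
Iteration 2:
  c_2 = (2.040000 + 2.500000)/2 = 2.270000
  f(c_2) = f(2.270000) = 0.152900
  f(a) × f(c) < 0, new interval: [2.040000, 2.270000]
Iteration 3:
  c_3 = (2.040000 + 2.270000)/2 = 2.155000
  f(c_3) = f(2.155000) = -0.355975
  f(a) × f(c) ≥ 0, new interval: [2.155000, 2.270000]

After 3 iteration(s), the approximation is c_3 = 2.155000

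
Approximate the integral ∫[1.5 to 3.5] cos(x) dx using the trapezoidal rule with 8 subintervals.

f(x) = cos(x)
a = 1.5, b = 3.5, n = 8
h = (b - a)/n = 0.250000

Trapezoidal rule: (h/2)[f(x₀) + 2f(x₁) + 2f(x₂) + ... + f(xₙ)]

x_0 = 1.5000, f(x_0) = 0.070737, coefficient = 1
x_1 = 1.7500, f(x_1) = -0.178246, coefficient = 2
x_2 = 2.0000, f(x_2) = -0.416147, coefficient = 2
x_3 = 2.2500, f(x_3) = -0.628174, coefficient = 2
x_4 = 2.5000, f(x_4) = -0.801144, coefficient = 2
x_5 = 2.7500, f(x_5) = -0.924302, coefficient = 2
x_6 = 3.0000, f(x_6) = -0.989992, coefficient = 2
x_7 = 3.2500, f(x_7) = -0.994130, coefficient = 2
x_8 = 3.5000, f(x_8) = -0.936457, coefficient = 1

I ≈ (0.250000/2) × -10.729989 = -1.341249
Exact value: -1.348278
Error: 0.007030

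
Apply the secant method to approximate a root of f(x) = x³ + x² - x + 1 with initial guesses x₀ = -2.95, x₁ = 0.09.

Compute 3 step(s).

f(x) = x³ + x² - x + 1
x₀ = -2.95, x₁ = 0.09

Secant formula: x_{n+1} = x_n - f(x_n)(x_n - x_{n-1})/(f(x_n) - f(x_{n-1}))

Iteration 1:
  f(-2.950000) = -13.019875
  f(0.090000) = 0.918829
  x_2 = 0.090000 - 0.918829×(0.090000 - (-2.950000))/(0.918829 - (-13.019875))
       = -0.110395
Iteration 2:
  f(0.090000) = 0.918829
  f(-0.110395) = 1.121236
  x_3 = -0.110395 - 1.121236×(-0.110395 - 0.090000)/(1.121236 - 0.918829)
       = 0.999693
Iteration 3:
  f(-0.110395) = 1.121236
  f(0.999693) = 1.998772
  x_4 = 0.999693 - 1.998772×(0.999693 - (-0.110395))/(1.998772 - 1.121236)
       = -1.528764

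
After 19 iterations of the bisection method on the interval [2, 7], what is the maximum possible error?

Bisection error bound: |error| ≤ (b-a)/2^n
|error| ≤ (7 - 2)/2^19 = 5/2^19
|error| ≤ 0.0000095367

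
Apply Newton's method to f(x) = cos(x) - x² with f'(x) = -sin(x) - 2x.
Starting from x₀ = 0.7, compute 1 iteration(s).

f(x) = cos(x) - x²
f'(x) = -sin(x) - 2x
x₀ = 0.7

Newton-Raphson formula: x_{n+1} = x_n - f(x_n)/f'(x_n)

Iteration 1:
  f(0.700000) = 0.274842
  f'(0.700000) = -2.044218
  x_1 = 0.700000 - 0.274842/(-2.044218) = 0.834449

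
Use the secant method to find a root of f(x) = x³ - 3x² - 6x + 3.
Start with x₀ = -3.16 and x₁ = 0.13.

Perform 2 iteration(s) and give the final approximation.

f(x) = x³ - 3x² - 6x + 3
x₀ = -3.16, x₁ = 0.13

Secant formula: x_{n+1} = x_n - f(x_n)(x_n - x_{n-1})/(f(x_n) - f(x_{n-1}))

Iteration 1:
  f(-3.160000) = -39.551296
  f(0.130000) = 2.171497
  x_2 = 0.130000 - 2.171497×(0.130000 - (-3.160000))/(2.171497 - (-39.551296))
       = -0.041231
Iteration 2:
  f(0.130000) = 2.171497
  f(-0.041231) = 3.242214
  x_3 = -0.041231 - 3.242214×(-0.041231 - 0.130000)/(3.242214 - 2.171497)
       = 0.477269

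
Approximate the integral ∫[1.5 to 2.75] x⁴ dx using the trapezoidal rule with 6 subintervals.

f(x) = x⁴
a = 1.5, b = 2.75, n = 6
h = (b - a)/n = 0.208333

Trapezoidal rule: (h/2)[f(x₀) + 2f(x₁) + 2f(x₂) + ... + f(xₙ)]

x_0 = 1.5000, f(x_0) = 5.062500, coefficient = 1
x_1 = 1.7083, f(x_1) = 8.517075, coefficient = 2
x_2 = 1.9167, f(x_2) = 13.495419, coefficient = 2
x_3 = 2.1250, f(x_3) = 20.390869, coefficient = 2
x_4 = 2.3333, f(x_4) = 29.641975, coefficient = 2
x_5 = 2.5417, f(x_5) = 41.732497, coefficient = 2
x_6 = 2.7500, f(x_6) = 57.191406, coefficient = 1

I ≈ (0.208333/2) × 289.809576 = 30.188498
Exact value: 29.936523
Error: 0.251974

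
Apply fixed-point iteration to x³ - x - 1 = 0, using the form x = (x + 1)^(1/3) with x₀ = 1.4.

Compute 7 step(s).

Equation: x³ - x - 1 = 0
Fixed-point form: x = (x + 1)^(1/3)
x₀ = 1.4

x_1 = g(1.400000) = 1.338866
x_2 = g(1.338866) = 1.327400
x_3 = g(1.327400) = 1.325227
x_4 = g(1.325227) = 1.324815
x_5 = g(1.324815) = 1.324736
x_6 = g(1.324736) = 1.324721
x_7 = g(1.324721) = 1.324719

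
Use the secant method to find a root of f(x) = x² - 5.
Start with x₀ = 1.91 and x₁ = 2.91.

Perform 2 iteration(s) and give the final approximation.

f(x) = x² - 5
x₀ = 1.91, x₁ = 2.91

Secant formula: x_{n+1} = x_n - f(x_n)(x_n - x_{n-1})/(f(x_n) - f(x_{n-1}))

Iteration 1:
  f(1.910000) = -1.351900
  f(2.910000) = 3.468100
  x_2 = 2.910000 - 3.468100×(2.910000 - 1.910000)/(3.468100 - (-1.351900))
       = 2.190477
Iteration 2:
  f(2.910000) = 3.468100
  f(2.190477) = -0.201810
  x_3 = 2.190477 - (-0.201810)×(2.190477 - 2.910000)/(-0.201810 - 3.468100)
       = 2.230044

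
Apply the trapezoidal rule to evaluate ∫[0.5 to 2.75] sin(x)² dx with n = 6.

f(x) = sin(x)²
a = 0.5, b = 2.75, n = 6
h = (b - a)/n = 0.375000

Trapezoidal rule: (h/2)[f(x₀) + 2f(x₁) + 2f(x₂) + ... + f(xₙ)]

x_0 = 0.5000, f(x_0) = 0.229849, coefficient = 1
x_1 = 0.8750, f(x_1) = 0.589123, coefficient = 2
x_2 = 1.2500, f(x_2) = 0.900572, coefficient = 2
x_3 = 1.6250, f(x_3) = 0.997065, coefficient = 2
x_4 = 2.0000, f(x_4) = 0.826822, coefficient = 2
x_5 = 2.3750, f(x_5) = 0.481199, coefficient = 2
x_6 = 2.7500, f(x_6) = 0.145665, coefficient = 1

I ≈ (0.375000/2) × 7.965075 = 1.493452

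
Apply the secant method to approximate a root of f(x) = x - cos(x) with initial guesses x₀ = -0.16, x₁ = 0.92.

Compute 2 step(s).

f(x) = x - cos(x)
x₀ = -0.16, x₁ = 0.92

Secant formula: x_{n+1} = x_n - f(x_n)(x_n - x_{n-1})/(f(x_n) - f(x_{n-1}))

Iteration 1:
  f(-0.160000) = -1.147227
  f(0.920000) = 0.314180
  x_2 = 0.920000 - 0.314180×(0.920000 - (-0.160000))/(0.314180 - (-1.147227))
       = 0.687817
Iteration 2:
  f(0.920000) = 0.314180
  f(0.687817) = -0.084817
  x_3 = 0.687817 - (-0.084817)×(0.687817 - 0.920000)/(-0.084817 - 0.314180)
       = 0.737173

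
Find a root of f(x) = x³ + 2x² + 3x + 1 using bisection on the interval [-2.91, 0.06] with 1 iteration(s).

f(x) = x³ + 2x² + 3x + 1
Initial interval: [-2.91, 0.06]

Iteration 1:
  c_1 = (-2.910000 + 0.060000)/2 = -1.425000
  f(c_1) = f(-1.425000) = -2.107391
  f(a) × f(c) ≥ 0, new interval: [-1.425000, 0.060000]

After 1 iteration(s), the approximation is c_1 = -1.425000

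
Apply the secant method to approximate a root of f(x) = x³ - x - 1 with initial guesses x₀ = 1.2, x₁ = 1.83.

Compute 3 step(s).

f(x) = x³ - x - 1
x₀ = 1.2, x₁ = 1.83

Secant formula: x_{n+1} = x_n - f(x_n)(x_n - x_{n-1})/(f(x_n) - f(x_{n-1}))

Iteration 1:
  f(1.200000) = -0.472000
  f(1.830000) = 3.298487
  x_2 = 1.830000 - 3.298487×(1.830000 - 1.200000)/(3.298487 - (-0.472000))
       = 1.278865
Iteration 2:
  f(1.830000) = 3.298487
  f(1.278865) = -0.187286
  x_3 = 1.278865 - (-0.187286)×(1.278865 - 1.830000)/(-0.187286 - 3.298487)
       = 1.308477
Iteration 3:
  f(1.278865) = -0.187286
  f(1.308477) = -0.068218
  x_4 = 1.308477 - (-0.068218)×(1.308477 - 1.278865)/(-0.068218 - (-0.187286))
       = 1.325442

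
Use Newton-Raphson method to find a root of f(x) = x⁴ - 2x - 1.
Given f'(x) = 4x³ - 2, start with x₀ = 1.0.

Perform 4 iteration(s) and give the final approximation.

f(x) = x⁴ - 2x - 1
f'(x) = 4x³ - 2
x₀ = 1.0

Newton-Raphson formula: x_{n+1} = x_n - f(x_n)/f'(x_n)

Iteration 1:
  f(1.000000) = -2.000000
  f'(1.000000) = 2.000000
  x_1 = 1.000000 - (-2.000000)/2.000000 = 2.000000
Iteration 2:
  f(2.000000) = 11.000000
  f'(2.000000) = 30.000000
  x_2 = 2.000000 - 11.000000/30.000000 = 1.633333
Iteration 3:
  f(1.633333) = 2.850372
  f'(1.633333) = 15.429481
  x_3 = 1.633333 - 2.850372/15.429481 = 1.448598
Iteration 4:
  f(1.448598) = 0.506238
  f'(1.448598) = 10.159160
  x_4 = 1.448598 - 0.506238/10.159160 = 1.398767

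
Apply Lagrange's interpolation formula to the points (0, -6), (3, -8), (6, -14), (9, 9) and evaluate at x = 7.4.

Lagrange interpolation formula:
P(x) = Σ yᵢ × Lᵢ(x)
where Lᵢ(x) = Π_{j≠i} (x - xⱼ)/(xᵢ - xⱼ)

L_0(7.4) = (7.4 - 3)/(0 - 3) × (7.4 - 6)/(0 - 6) × (7.4 - 9)/(0 - 9) = 0.060840
L_1(7.4) = (7.4 - 0)/(3 - 0) × (7.4 - 6)/(3 - 6) × (7.4 - 9)/(3 - 9) = -0.306963
L_2(7.4) = (7.4 - 0)/(6 - 0) × (7.4 - 3)/(6 - 3) × (7.4 - 9)/(6 - 9) = 0.964741
L_3(7.4) = (7.4 - 0)/(9 - 0) × (7.4 - 3)/(9 - 3) × (7.4 - 6)/(9 - 6) = 0.281383

P(7.4) = (-6)×L_0(7.4) + (-8)×L_1(7.4) + (-14)×L_2(7.4) + 9×L_3(7.4)
P(7.4) = -8.883259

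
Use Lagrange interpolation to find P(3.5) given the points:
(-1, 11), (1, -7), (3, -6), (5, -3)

Lagrange interpolation formula:
P(x) = Σ yᵢ × Lᵢ(x)
where Lᵢ(x) = Π_{j≠i} (x - xⱼ)/(xᵢ - xⱼ)

L_0(3.5) = (3.5 - 1)/(-1 - 1) × (3.5 - 3)/(-1 - 3) × (3.5 - 5)/(-1 - 5) = 0.039062
L_1(3.5) = (3.5 - (-1))/(1 - (-1)) × (3.5 - 3)/(1 - 3) × (3.5 - 5)/(1 - 5) = -0.210938
L_2(3.5) = (3.5 - (-1))/(3 - (-1)) × (3.5 - 1)/(3 - 1) × (3.5 - 5)/(3 - 5) = 1.054688
L_3(3.5) = (3.5 - (-1))/(5 - (-1)) × (3.5 - 1)/(5 - 1) × (3.5 - 3)/(5 - 3) = 0.117188

P(3.5) = 11×L_0(3.5) + (-7)×L_1(3.5) + (-6)×L_2(3.5) + (-3)×L_3(3.5)
P(3.5) = -4.773438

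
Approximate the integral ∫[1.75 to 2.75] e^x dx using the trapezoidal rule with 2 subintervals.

f(x) = e^x
a = 1.75, b = 2.75, n = 2
h = (b - a)/n = 0.500000

Trapezoidal rule: (h/2)[f(x₀) + 2f(x₁) + 2f(x₂) + ... + f(xₙ)]

x_0 = 1.7500, f(x_0) = 5.754603, coefficient = 1
x_1 = 2.2500, f(x_1) = 9.487736, coefficient = 2
x_2 = 2.7500, f(x_2) = 15.642632, coefficient = 1

I ≈ (0.500000/2) × 40.372706 = 10.093177
Exact value: 9.888029
Error: 0.205147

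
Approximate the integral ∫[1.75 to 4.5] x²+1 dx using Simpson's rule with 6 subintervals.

f(x) = x²+1
a = 1.75, b = 4.5, n = 6
h = (b - a)/n = 0.458333

Simpson's rule: (h/3)[f(x₀) + 4f(x₁) + 2f(x₂) + ... + f(xₙ)]

x_0 = 1.7500, f(x_0) = 4.062500, coefficient = 1
x_1 = 2.2083, f(x_1) = 5.876736, coefficient = 4
x_2 = 2.6667, f(x_2) = 8.111111, coefficient = 2
x_3 = 3.1250, f(x_3) = 10.765625, coefficient = 4
x_4 = 3.5833, f(x_4) = 13.840278, coefficient = 2
x_5 = 4.0417, f(x_5) = 17.335069, coefficient = 4
x_6 = 4.5000, f(x_6) = 21.250000, coefficient = 1

I ≈ (0.458333/3) × 205.125000 = 31.338542
Exact value: 31.338542
Error: 0.000000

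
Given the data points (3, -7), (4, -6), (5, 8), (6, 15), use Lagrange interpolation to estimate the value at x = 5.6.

Lagrange interpolation formula:
P(x) = Σ yᵢ × Lᵢ(x)
where Lᵢ(x) = Π_{j≠i} (x - xⱼ)/(xᵢ - xⱼ)

L_0(5.6) = (5.6 - 4)/(3 - 4) × (5.6 - 5)/(3 - 5) × (5.6 - 6)/(3 - 6) = 0.064000
L_1(5.6) = (5.6 - 3)/(4 - 3) × (5.6 - 5)/(4 - 5) × (5.6 - 6)/(4 - 6) = -0.312000
L_2(5.6) = (5.6 - 3)/(5 - 3) × (5.6 - 4)/(5 - 4) × (5.6 - 6)/(5 - 6) = 0.832000
L_3(5.6) = (5.6 - 3)/(6 - 3) × (5.6 - 4)/(6 - 4) × (5.6 - 5)/(6 - 5) = 0.416000

P(5.6) = (-7)×L_0(5.6) + (-6)×L_1(5.6) + 8×L_2(5.6) + 15×L_3(5.6)
P(5.6) = 14.320000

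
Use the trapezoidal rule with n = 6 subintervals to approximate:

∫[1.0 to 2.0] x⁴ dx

f(x) = x⁴
a = 1.0, b = 2.0, n = 6
h = (b - a)/n = 0.166667

Trapezoidal rule: (h/2)[f(x₀) + 2f(x₁) + 2f(x₂) + ... + f(xₙ)]

x_0 = 1.0000, f(x_0) = 1.000000, coefficient = 1
x_1 = 1.1667, f(x_1) = 1.852623, coefficient = 2
x_2 = 1.3333, f(x_2) = 3.160494, coefficient = 2
x_3 = 1.5000, f(x_3) = 5.062500, coefficient = 2
x_4 = 1.6667, f(x_4) = 7.716049, coefficient = 2
x_5 = 1.8333, f(x_5) = 11.297068, coefficient = 2
x_6 = 2.0000, f(x_6) = 16.000000, coefficient = 1

I ≈ (0.166667/2) × 75.177469 = 6.264789
Exact value: 6.200000
Error: 0.064789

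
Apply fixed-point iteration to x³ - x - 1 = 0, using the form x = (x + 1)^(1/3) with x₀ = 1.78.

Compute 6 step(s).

Equation: x³ - x - 1 = 0
Fixed-point form: x = (x + 1)^(1/3)
x₀ = 1.78

x_1 = g(1.780000) = 1.406096
x_2 = g(1.406096) = 1.339998
x_3 = g(1.339998) = 1.327614
x_4 = g(1.327614) = 1.325268
x_5 = g(1.325268) = 1.324822
x_6 = g(1.324822) = 1.324738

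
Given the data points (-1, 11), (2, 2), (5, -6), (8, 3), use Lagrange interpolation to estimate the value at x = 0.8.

Lagrange interpolation formula:
P(x) = Σ yᵢ × Lᵢ(x)
where Lᵢ(x) = Π_{j≠i} (x - xⱼ)/(xᵢ - xⱼ)

L_0(0.8) = (0.8 - 2)/(-1 - 2) × (0.8 - 5)/(-1 - 5) × (0.8 - 8)/(-1 - 8) = 0.224000
L_1(0.8) = (0.8 - (-1))/(2 - (-1)) × (0.8 - 5)/(2 - 5) × (0.8 - 8)/(2 - 8) = 1.008000
L_2(0.8) = (0.8 - (-1))/(5 - (-1)) × (0.8 - 2)/(5 - 2) × (0.8 - 8)/(5 - 8) = -0.288000
L_3(0.8) = (0.8 - (-1))/(8 - (-1)) × (0.8 - 2)/(8 - 2) × (0.8 - 5)/(8 - 5) = 0.056000

P(0.8) = 11×L_0(0.8) + 2×L_1(0.8) + (-6)×L_2(0.8) + 3×L_3(0.8)
P(0.8) = 6.376000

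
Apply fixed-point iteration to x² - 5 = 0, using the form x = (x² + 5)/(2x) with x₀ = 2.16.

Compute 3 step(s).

Equation: x² - 5 = 0
Fixed-point form: x = (x² + 5)/(2x)
x₀ = 2.16

x_1 = g(2.160000) = 2.237407
x_2 = g(2.237407) = 2.236068
x_3 = g(2.236068) = 2.236068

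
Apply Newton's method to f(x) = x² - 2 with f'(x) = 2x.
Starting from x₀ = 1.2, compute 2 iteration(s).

f(x) = x² - 2
f'(x) = 2x
x₀ = 1.2

Newton-Raphson formula: x_{n+1} = x_n - f(x_n)/f'(x_n)

Iteration 1:
  f(1.200000) = -0.560000
  f'(1.200000) = 2.400000
  x_1 = 1.200000 - (-0.560000)/2.400000 = 1.433333
Iteration 2:
  f(1.433333) = 0.054444
  f'(1.433333) = 2.866667
  x_2 = 1.433333 - 0.054444/2.866667 = 1.414341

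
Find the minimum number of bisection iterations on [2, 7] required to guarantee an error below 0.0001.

We need (b-a)/2^n ≤ 0.0001
(7 - 2)/2^n ≤ 0.0001
5/2^n ≤ 0.0001
2^n ≥ 50000
n ≥ log₂(50000) = 15.61
n ≥ 16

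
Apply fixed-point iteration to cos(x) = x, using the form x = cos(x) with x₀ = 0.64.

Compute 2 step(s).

Equation: cos(x) = x
Fixed-point form: x = cos(x)
x₀ = 0.64

x_1 = g(0.640000) = 0.802096
x_2 = g(0.802096) = 0.695202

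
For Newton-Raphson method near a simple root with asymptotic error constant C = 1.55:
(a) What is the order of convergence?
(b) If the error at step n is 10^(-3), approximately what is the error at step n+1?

(a) Newton-Raphson has quadratic (order 2) convergence near simple roots.
    This means |e_{n+1}| ≈ C|e_n|².

(b) With |e_n| = 10^(-3) and C = 1.55:
    |e_{n+1}| ≈ 1.55 × (10^(-3))² = 1.55 × 10^(-6)

(a) 2 (quadratic); (b) |e_{n+1}| ≈ 1.550e-06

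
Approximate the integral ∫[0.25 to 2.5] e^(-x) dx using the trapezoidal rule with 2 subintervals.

f(x) = e^(-x)
a = 0.25, b = 2.5, n = 2
h = (b - a)/n = 1.125000

Trapezoidal rule: (h/2)[f(x₀) + 2f(x₁) + 2f(x₂) + ... + f(xₙ)]

x_0 = 0.2500, f(x_0) = 0.778801, coefficient = 1
x_1 = 1.3750, f(x_1) = 0.252840, coefficient = 2
x_2 = 2.5000, f(x_2) = 0.082085, coefficient = 1

I ≈ (1.125000/2) × 1.366565 = 0.768693
Exact value: 0.696716
Error: 0.071977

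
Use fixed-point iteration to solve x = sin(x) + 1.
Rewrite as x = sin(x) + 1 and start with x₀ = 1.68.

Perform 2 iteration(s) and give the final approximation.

Equation: x = sin(x) + 1
Fixed-point form: x = sin(x) + 1
x₀ = 1.68

x_1 = g(1.680000) = 1.994043
x_2 = g(1.994043) = 1.911760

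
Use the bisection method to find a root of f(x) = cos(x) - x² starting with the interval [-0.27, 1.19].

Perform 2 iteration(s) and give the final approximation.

f(x) = cos(x) - x²
Initial interval: [-0.27, 1.19]

Iteration 1:
  c_1 = (-0.270000 + 1.190000)/2 = 0.460000
  f(c_1) = f(0.460000) = 0.684452
  f(a) × f(c) ≥ 0, new interval: [0.460000, 1.190000]
Iteration 2:
  c_2 = (0.460000 + 1.190000)/2 = 0.825000
  f(c_2) = f(0.825000) = -0.002068
  f(a) × f(c) < 0, new interval: [0.460000, 0.825000]

After 2 iteration(s), the approximation is c_2 = 0.825000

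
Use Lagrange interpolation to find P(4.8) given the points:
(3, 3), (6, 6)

Lagrange interpolation formula:
P(x) = Σ yᵢ × Lᵢ(x)
where Lᵢ(x) = Π_{j≠i} (x - xⱼ)/(xᵢ - xⱼ)

L_0(4.8) = (4.8 - 6)/(3 - 6) = 0.400000
L_1(4.8) = (4.8 - 3)/(6 - 3) = 0.600000

P(4.8) = 3×L_0(4.8) + 6×L_1(4.8)
P(4.8) = 4.800000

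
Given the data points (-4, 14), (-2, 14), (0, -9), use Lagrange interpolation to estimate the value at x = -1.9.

Lagrange interpolation formula:
P(x) = Σ yᵢ × Lᵢ(x)
where Lᵢ(x) = Π_{j≠i} (x - xⱼ)/(xᵢ - xⱼ)

L_0(-1.9) = (-1.9 - (-2))/(-4 - (-2)) × (-1.9 - 0)/(-4 - 0) = -0.023750
L_1(-1.9) = (-1.9 - (-4))/(-2 - (-4)) × (-1.9 - 0)/(-2 - 0) = 0.997500
L_2(-1.9) = (-1.9 - (-4))/(0 - (-4)) × (-1.9 - (-2))/(0 - (-2)) = 0.026250

P(-1.9) = 14×L_0(-1.9) + 14×L_1(-1.9) + (-9)×L_2(-1.9)
P(-1.9) = 13.396250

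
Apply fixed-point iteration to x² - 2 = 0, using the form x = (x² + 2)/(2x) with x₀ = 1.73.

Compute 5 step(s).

Equation: x² - 2 = 0
Fixed-point form: x = (x² + 2)/(2x)
x₀ = 1.73

x_1 = g(1.730000) = 1.443035
x_2 = g(1.443035) = 1.414501
x_3 = g(1.414501) = 1.414214
x_4 = g(1.414214) = 1.414214
x_5 = g(1.414214) = 1.414214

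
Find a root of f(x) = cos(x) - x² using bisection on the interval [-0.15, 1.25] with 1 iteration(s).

f(x) = cos(x) - x²
Initial interval: [-0.15, 1.25]

Iteration 1:
  c_1 = (-0.150000 + 1.250000)/2 = 0.550000
  f(c_1) = f(0.550000) = 0.550025
  f(a) × f(c) ≥ 0, new interval: [0.550000, 1.250000]

After 1 iteration(s), the approximation is c_1 = 0.550000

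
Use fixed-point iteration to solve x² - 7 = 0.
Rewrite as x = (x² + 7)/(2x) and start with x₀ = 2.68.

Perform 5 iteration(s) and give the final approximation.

Equation: x² - 7 = 0
Fixed-point form: x = (x² + 7)/(2x)
x₀ = 2.68

x_1 = g(2.680000) = 2.645970
x_2 = g(2.645970) = 2.645751
x_3 = g(2.645751) = 2.645751
x_4 = g(2.645751) = 2.645751
x_5 = g(2.645751) = 2.645751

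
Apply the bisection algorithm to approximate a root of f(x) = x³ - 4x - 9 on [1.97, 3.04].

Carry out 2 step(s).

f(x) = x³ - 4x - 9
Initial interval: [1.97, 3.04]

Iteration 1:
  c_1 = (1.970000 + 3.040000)/2 = 2.505000
  f(c_1) = f(2.505000) = -3.301062
  f(a) × f(c) ≥ 0, new interval: [2.505000, 3.040000]
Iteration 2:
  c_2 = (2.505000 + 3.040000)/2 = 2.772500
  f(c_2) = f(2.772500) = 1.221532
  f(a) × f(c) < 0, new interval: [2.505000, 2.772500]

After 2 iteration(s), the approximation is c_2 = 2.772500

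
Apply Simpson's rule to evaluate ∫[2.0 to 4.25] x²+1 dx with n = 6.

f(x) = x²+1
a = 2.0, b = 4.25, n = 6
h = (b - a)/n = 0.375000

Simpson's rule: (h/3)[f(x₀) + 4f(x₁) + 2f(x₂) + ... + f(xₙ)]

x_0 = 2.0000, f(x_0) = 5.000000, coefficient = 1
x_1 = 2.3750, f(x_1) = 6.640625, coefficient = 4
x_2 = 2.7500, f(x_2) = 8.562500, coefficient = 2
x_3 = 3.1250, f(x_3) = 10.765625, coefficient = 4
x_4 = 3.5000, f(x_4) = 13.250000, coefficient = 2
x_5 = 3.8750, f(x_5) = 16.015625, coefficient = 4
x_6 = 4.2500, f(x_6) = 19.062500, coefficient = 1

I ≈ (0.375000/3) × 201.375000 = 25.171875
Exact value: 25.171875
Error: 0.000000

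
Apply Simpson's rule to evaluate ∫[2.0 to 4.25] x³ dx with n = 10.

f(x) = x³
a = 2.0, b = 4.25, n = 10
h = (b - a)/n = 0.225000

Simpson's rule: (h/3)[f(x₀) + 4f(x₁) + 2f(x₂) + ... + f(xₙ)]

x_0 = 2.0000, f(x_0) = 8.000000, coefficient = 1
x_1 = 2.2250, f(x_1) = 11.015141, coefficient = 4
x_2 = 2.4500, f(x_2) = 14.706125, coefficient = 2
x_3 = 2.6750, f(x_3) = 19.141297, coefficient = 4
x_4 = 2.9000, f(x_4) = 24.389000, coefficient = 2
x_5 = 3.1250, f(x_5) = 30.517578, coefficient = 4
x_6 = 3.3500, f(x_6) = 37.595375, coefficient = 2
x_7 = 3.5750, f(x_7) = 45.690734, coefficient = 4
x_8 = 3.8000, f(x_8) = 54.872000, coefficient = 2
x_9 = 4.0250, f(x_9) = 65.207516, coefficient = 4
x_10 = 4.2500, f(x_10) = 76.765625, coefficient = 1

I ≈ (0.225000/3) × 1034.179688 = 77.563477
Exact value: 77.563477
Error: 0.000000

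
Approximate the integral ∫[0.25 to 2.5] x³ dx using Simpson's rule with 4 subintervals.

f(x) = x³
a = 0.25, b = 2.5, n = 4
h = (b - a)/n = 0.562500

Simpson's rule: (h/3)[f(x₀) + 4f(x₁) + 2f(x₂) + ... + f(xₙ)]

x_0 = 0.2500, f(x_0) = 0.015625, coefficient = 1
x_1 = 0.8125, f(x_1) = 0.536377, coefficient = 4
x_2 = 1.3750, f(x_2) = 2.599609, coefficient = 2
x_3 = 1.9375, f(x_3) = 7.273193, coefficient = 4
x_4 = 2.5000, f(x_4) = 15.625000, coefficient = 1

I ≈ (0.562500/3) × 52.078125 = 9.764648
Exact value: 9.764648
Error: 0.000000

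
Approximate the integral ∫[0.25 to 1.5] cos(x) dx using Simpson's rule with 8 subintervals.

f(x) = cos(x)
a = 0.25, b = 1.5, n = 8
h = (b - a)/n = 0.156250

Simpson's rule: (h/3)[f(x₀) + 4f(x₁) + 2f(x₂) + ... + f(xₙ)]

x_0 = 0.2500, f(x_0) = 0.968912, coefficient = 1
x_1 = 0.4062, f(x_1) = 0.918609, coefficient = 4
x_2 = 0.5625, f(x_2) = 0.845924, coefficient = 2
x_3 = 0.7188, f(x_3) = 0.752629, coefficient = 4
x_4 = 0.8750, f(x_4) = 0.640997, coefficient = 2
x_5 = 1.0312, f(x_5) = 0.513747, coefficient = 4
x_6 = 1.1875, f(x_6) = 0.373980, coefficient = 2
x_7 = 1.3438, f(x_7) = 0.225101, coefficient = 4
x_8 = 1.5000, f(x_8) = 0.070737, coefficient = 1

I ≈ (0.156250/3) × 14.401796 = 0.750094
Exact value: 0.750091
Error: 0.000002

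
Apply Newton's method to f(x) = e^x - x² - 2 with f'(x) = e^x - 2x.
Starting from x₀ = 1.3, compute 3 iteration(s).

f(x) = e^x - x² - 2
f'(x) = e^x - 2x
x₀ = 1.3

Newton-Raphson formula: x_{n+1} = x_n - f(x_n)/f'(x_n)

Iteration 1:
  f(1.300000) = -0.020703
  f'(1.300000) = 1.069297
  x_1 = 1.300000 - (-0.020703)/1.069297 = 1.319362
Iteration 2:
  f(1.319362) = 0.000317
  f'(1.319362) = 1.102309
  x_2 = 1.319362 - 0.000317/1.102309 = 1.319074
Iteration 3:
  f(1.319074) = 0.000000
  f'(1.319074) = 1.101808
  x_3 = 1.319074 - 0.000000/1.101808 = 1.319074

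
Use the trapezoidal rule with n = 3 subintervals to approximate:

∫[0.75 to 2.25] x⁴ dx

f(x) = x⁴
a = 0.75, b = 2.25, n = 3
h = (b - a)/n = 0.500000

Trapezoidal rule: (h/2)[f(x₀) + 2f(x₁) + 2f(x₂) + ... + f(xₙ)]

x_0 = 0.7500, f(x_0) = 0.316406, coefficient = 1
x_1 = 1.2500, f(x_1) = 2.441406, coefficient = 2
x_2 = 1.7500, f(x_2) = 9.378906, coefficient = 2
x_3 = 2.2500, f(x_3) = 25.628906, coefficient = 1

I ≈ (0.500000/2) × 49.585938 = 12.396484
Exact value: 11.485547
Error: 0.910938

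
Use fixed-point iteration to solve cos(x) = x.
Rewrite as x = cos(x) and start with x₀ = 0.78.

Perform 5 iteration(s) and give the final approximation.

Equation: cos(x) = x
Fixed-point form: x = cos(x)
x₀ = 0.78

x_1 = g(0.780000) = 0.710914
x_2 = g(0.710914) = 0.757766
x_3 = g(0.757766) = 0.726373
x_4 = g(0.726373) = 0.747588
x_5 = g(0.747588) = 0.733331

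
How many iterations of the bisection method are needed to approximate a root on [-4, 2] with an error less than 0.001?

We need (b-a)/2^n ≤ 0.001
(2 - (-4))/2^n ≤ 0.001
6/2^n ≤ 0.001
2^n ≥ 6000
n ≥ log₂(6000) = 12.55
n ≥ 13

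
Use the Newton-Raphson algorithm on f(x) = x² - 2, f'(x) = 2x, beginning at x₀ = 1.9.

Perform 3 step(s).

f(x) = x² - 2
f'(x) = 2x
x₀ = 1.9

Newton-Raphson formula: x_{n+1} = x_n - f(x_n)/f'(x_n)

Iteration 1:
  f(1.900000) = 1.610000
  f'(1.900000) = 3.800000
  x_1 = 1.900000 - 1.610000/3.800000 = 1.476316
Iteration 2:
  f(1.476316) = 0.179508
  f'(1.476316) = 2.952632
  x_2 = 1.476316 - 0.179508/2.952632 = 1.415520
Iteration 3:
  f(1.415520) = 0.003696
  f'(1.415520) = 2.831039
  x_3 = 1.415520 - 0.003696/2.831039 = 1.414214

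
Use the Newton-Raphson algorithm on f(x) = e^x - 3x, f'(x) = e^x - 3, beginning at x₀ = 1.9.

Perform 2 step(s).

f(x) = e^x - 3x
f'(x) = e^x - 3
x₀ = 1.9

Newton-Raphson formula: x_{n+1} = x_n - f(x_n)/f'(x_n)

Iteration 1:
  f(1.900000) = 0.985894
  f'(1.900000) = 3.685894
  x_1 = 1.900000 - 0.985894/3.685894 = 1.632522
Iteration 2:
  f(1.632522) = 0.219198
  f'(1.632522) = 2.116765
  x_2 = 1.632522 - 0.219198/2.116765 = 1.528969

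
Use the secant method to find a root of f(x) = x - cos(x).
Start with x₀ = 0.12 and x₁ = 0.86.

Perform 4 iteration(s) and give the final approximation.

f(x) = x - cos(x)
x₀ = 0.12, x₁ = 0.86

Secant formula: x_{n+1} = x_n - f(x_n)(x_n - x_{n-1})/(f(x_n) - f(x_{n-1}))

Iteration 1:
  f(0.120000) = -0.872809
  f(0.860000) = 0.207563
  x_2 = 0.860000 - 0.207563×(0.860000 - 0.120000)/(0.207563 - (-0.872809))
       = 0.717830
Iteration 2:
  f(0.860000) = 0.207563
  f(0.717830) = -0.035405
  x_3 = 0.717830 - (-0.035405)×(0.717830 - 0.860000)/(-0.035405 - 0.207563)
       = 0.738547
Iteration 3:
  f(0.717830) = -0.035405
  f(0.738547) = -0.000901
  x_4 = 0.738547 - (-0.000901)×(0.738547 - 0.717830)/(-0.000901 - (-0.035405))
       = 0.739088
Iteration 4:
  f(0.738547) = -0.000901
  f(0.739088) = 0.000004
  x_5 = 0.739088 - 0.000004×(0.739088 - 0.738547)/(0.000004 - (-0.000901))
       = 0.739085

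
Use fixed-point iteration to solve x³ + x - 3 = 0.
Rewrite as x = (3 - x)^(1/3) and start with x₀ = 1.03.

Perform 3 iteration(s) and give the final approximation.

Equation: x³ + x - 3 = 0
Fixed-point form: x = (3 - x)^(1/3)
x₀ = 1.03

x_1 = g(1.030000) = 1.253590
x_2 = g(1.253590) = 1.204247
x_3 = g(1.204247) = 1.215483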